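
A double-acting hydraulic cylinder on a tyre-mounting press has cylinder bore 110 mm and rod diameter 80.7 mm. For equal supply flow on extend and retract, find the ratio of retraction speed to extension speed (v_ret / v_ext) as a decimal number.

Cap-side area A_cap = π/4 × (110 mm)² = 9503 mm^2
Rod-side annular area A_ann = π/4 × (110² − 80.7²) = 4388 mm^2
For equal Q, v ∝ 1/A, so v_ret/v_ext = A_cap/A_ann.

v_ret/v_ext ≈ 2.17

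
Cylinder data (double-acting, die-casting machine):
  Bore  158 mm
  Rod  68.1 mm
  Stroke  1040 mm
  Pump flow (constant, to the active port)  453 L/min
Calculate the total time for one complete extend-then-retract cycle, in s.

Cap-side area A_cap = π/4 × (158 mm)² = 19610 mm^2
Rod-side annular area A_ann = π/4 × (158² − 68.1²) = 15960 mm^2
t_ext = A_cap·L/Q = 2.701 s
t_ret = A_ann·L/Q = 2.199 s
t_cycle = t_ext + t_ret

t ≈ 4.90 s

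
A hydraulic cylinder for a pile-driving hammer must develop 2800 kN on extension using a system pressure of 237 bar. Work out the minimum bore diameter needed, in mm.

Extension force acts on the full piston face: F = P × (π/4)D².
D = √(4F / (πP)) = √(4 × 2800 kN / (π × 237 bar))

D ≈ 388 mm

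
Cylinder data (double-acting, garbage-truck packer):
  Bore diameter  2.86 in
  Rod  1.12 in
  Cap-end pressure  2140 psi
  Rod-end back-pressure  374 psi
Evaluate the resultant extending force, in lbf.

Cap-side area A_cap = π/4 × (2.86 in)² = 6.424 in^2
Rod-side annular area A_ann = π/4 × (2.86² − 1.12²) = 5.439 in^2
Net thrust = P_cap·A_cap − P_rod·A_ann = 13750 lbf − 2034 lbf

F ≈ 11700 lbf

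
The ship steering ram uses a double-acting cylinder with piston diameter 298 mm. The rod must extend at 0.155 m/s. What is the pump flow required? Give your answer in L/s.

Q ≈ 10.8 L/s

Cap-side area A_cap = π/4 × (298 mm)² = 69750 mm^2
Q = A × v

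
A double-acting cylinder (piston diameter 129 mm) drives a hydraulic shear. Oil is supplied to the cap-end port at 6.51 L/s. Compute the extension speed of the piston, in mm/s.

Cap-side area A_cap = π/4 × (129 mm)² = 13070 mm^2
v = Q / A

v ≈ 498 mm/s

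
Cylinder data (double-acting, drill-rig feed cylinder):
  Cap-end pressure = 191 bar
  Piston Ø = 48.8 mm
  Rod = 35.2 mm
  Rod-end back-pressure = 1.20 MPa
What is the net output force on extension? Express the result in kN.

Cap-side area A_cap = π/4 × (48.8 mm)² = 1870 mm^2
Rod-side annular area A_ann = π/4 × (48.8² − 35.2²) = 897.2 mm^2
Net thrust = P_cap·A_cap − P_rod·A_ann = 35.72 kN − 1.077 kN

F ≈ 34.6 kN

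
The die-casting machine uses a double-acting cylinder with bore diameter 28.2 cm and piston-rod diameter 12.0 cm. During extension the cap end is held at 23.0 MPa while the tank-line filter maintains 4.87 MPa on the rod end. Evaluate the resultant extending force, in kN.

Cap-side area A_cap = π/4 × (28.2 cm)² = 624.6 cm^2
Rod-side annular area A_ann = π/4 × (28.2² − 12.0²) = 511.5 cm^2
Net thrust = P_cap·A_cap − P_rod·A_ann = 1437 kN − 249.1 kN

F ≈ 1190 kN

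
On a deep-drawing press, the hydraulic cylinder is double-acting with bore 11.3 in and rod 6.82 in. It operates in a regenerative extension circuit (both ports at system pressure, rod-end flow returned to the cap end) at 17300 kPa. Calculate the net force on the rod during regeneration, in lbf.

F ≈ 91700 lbf

With equal pressure on both faces, forces on the annular region cancel; the net push is pressure × rod cross-section.
Rod cross-section A_rod = π/4 × (6.82 in)² = 36.53 in^2
F = P × A_rod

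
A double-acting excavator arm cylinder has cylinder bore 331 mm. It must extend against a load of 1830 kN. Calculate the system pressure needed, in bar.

Cap-side area A_cap = π/4 × (331 mm)² = 86050 mm^2
P = F / A = 1830 kN / A

P ≈ 213 bar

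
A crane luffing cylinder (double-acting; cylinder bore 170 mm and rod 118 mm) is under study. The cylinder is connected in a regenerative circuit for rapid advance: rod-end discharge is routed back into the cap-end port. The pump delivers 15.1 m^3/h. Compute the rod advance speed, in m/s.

v ≈ 0.384 m/s

In regeneration the rod-end outflow joins the pump flow into the cap end, so the net volume the pump must supply per unit advance equals the rod cross-section area.
Rod cross-section A_rod = π/4 × (118 mm)² = 10940 mm^2
v = Q_pump / A_rod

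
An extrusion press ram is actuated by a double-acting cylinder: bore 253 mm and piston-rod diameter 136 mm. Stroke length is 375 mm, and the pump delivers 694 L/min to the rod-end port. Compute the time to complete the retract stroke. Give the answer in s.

t ≈ 1.16 s

Rod-side annular area A_ann = π/4 × (253² − 136²) = 35750 mm^2
Swept volume V = A × L; t = V / Q = A·L / Q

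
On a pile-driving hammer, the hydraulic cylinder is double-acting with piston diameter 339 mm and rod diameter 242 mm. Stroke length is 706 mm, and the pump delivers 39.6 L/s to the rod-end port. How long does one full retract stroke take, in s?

t ≈ 0.789 s

Rod-side annular area A_ann = π/4 × (339² − 242²) = 44260 mm^2
Swept volume V = A × L; t = V / Q = A·L / Q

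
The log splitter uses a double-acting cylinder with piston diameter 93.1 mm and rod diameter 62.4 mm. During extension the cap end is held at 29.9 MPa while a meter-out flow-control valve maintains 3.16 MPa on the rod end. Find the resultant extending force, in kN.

F ≈ 192 kN

Cap-side area A_cap = π/4 × (93.1 mm)² = 6808 mm^2
Rod-side annular area A_ann = π/4 × (93.1² − 62.4²) = 3749 mm^2
Net thrust = P_cap·A_cap − P_rod·A_ann = 203.5 kN − 11.85 kN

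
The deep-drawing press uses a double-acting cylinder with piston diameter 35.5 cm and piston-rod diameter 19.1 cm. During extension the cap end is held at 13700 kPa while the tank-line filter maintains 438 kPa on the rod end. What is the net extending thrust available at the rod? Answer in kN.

Cap-side area A_cap = π/4 × (35.5 cm)² = 989.8 cm^2
Rod-side annular area A_ann = π/4 × (35.5² − 19.1²) = 703.3 cm^2
Net thrust = P_cap·A_cap − P_rod·A_ann = 1356 kN − 30.80 kN

F ≈ 1330 kN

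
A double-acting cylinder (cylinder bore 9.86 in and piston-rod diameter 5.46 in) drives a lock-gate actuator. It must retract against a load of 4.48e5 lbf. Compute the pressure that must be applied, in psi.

Rod-side annular area A_ann = π/4 × (9.86² − 5.46²) = 52.94 in^2
Retraction: pressure acts on the annular area.
P = F / A = 4.48e5 lbf / A

P ≈ 8460 psi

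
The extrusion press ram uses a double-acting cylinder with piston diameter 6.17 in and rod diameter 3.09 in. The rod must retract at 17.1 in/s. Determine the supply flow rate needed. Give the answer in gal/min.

Q ≈ 99.5 gal/min

Rod-side annular area A_ann = π/4 × (6.17² − 3.09²) = 22.40 in^2
Q = A × v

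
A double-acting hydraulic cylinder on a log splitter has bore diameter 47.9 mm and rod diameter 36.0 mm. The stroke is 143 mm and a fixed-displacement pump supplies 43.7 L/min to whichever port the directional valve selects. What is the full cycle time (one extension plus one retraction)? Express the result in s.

t ≈ 0.508 s

Cap-side area A_cap = π/4 × (47.9 mm)² = 1802 mm^2
Rod-side annular area A_ann = π/4 × (47.9² − 36.0²) = 784.1 mm^2
t_ext = A_cap·L/Q = 0.3538 s
t_ret = A_ann·L/Q = 0.1540 s
t_cycle = t_ext + t_ret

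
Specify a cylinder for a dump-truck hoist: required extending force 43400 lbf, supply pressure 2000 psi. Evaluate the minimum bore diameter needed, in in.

D ≈ 5.26 in

Extension force acts on the full piston face: F = P × (π/4)D².
D = √(4F / (πP)) = √(4 × 43400 lbf / (π × 2000 psi))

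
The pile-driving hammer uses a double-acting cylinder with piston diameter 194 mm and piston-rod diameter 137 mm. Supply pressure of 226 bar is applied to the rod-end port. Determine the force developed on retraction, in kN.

Rod-side annular area A_ann = π/4 × (194² − 137²) = 14820 mm^2
On retraction the pressure acts on the annular area (bore minus rod).
F = P × A_ann

F ≈ 335 kN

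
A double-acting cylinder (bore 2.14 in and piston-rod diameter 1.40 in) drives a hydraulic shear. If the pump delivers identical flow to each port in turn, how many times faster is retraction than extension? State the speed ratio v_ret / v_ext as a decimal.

v_ret/v_ext ≈ 1.75

Cap-side area A_cap = π/4 × (2.14 in)² = 3.597 in^2
Rod-side annular area A_ann = π/4 × (2.14² − 1.40²) = 2.057 in^2
For equal Q, v ∝ 1/A, so v_ret/v_ext = A_cap/A_ann.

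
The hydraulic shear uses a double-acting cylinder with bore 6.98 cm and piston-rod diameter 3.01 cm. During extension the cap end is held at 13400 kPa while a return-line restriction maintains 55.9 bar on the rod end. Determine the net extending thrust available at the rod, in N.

F ≈ 33900 N

Cap-side area A_cap = π/4 × (6.98 cm)² = 38.26 cm^2
Rod-side annular area A_ann = π/4 × (6.98² − 3.01²) = 31.15 cm^2
Net thrust = P_cap·A_cap − P_rod·A_ann = 51270 N − 17410 N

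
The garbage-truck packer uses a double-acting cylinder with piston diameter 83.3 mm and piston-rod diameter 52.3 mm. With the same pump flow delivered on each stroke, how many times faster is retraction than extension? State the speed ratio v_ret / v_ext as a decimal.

Cap-side area A_cap = π/4 × (83.3 mm)² = 5450 mm^2
Rod-side annular area A_ann = π/4 × (83.3² − 52.3²) = 3301 mm^2
For equal Q, v ∝ 1/A, so v_ret/v_ext = A_cap/A_ann.

v_ret/v_ext ≈ 1.65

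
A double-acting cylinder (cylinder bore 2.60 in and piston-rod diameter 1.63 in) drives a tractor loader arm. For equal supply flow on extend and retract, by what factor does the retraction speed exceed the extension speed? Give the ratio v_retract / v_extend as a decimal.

Cap-side area A_cap = π/4 × (2.60 in)² = 5.309 in^2
Rod-side annular area A_ann = π/4 × (2.60² − 1.63²) = 3.223 in^2
For equal Q, v ∝ 1/A, so v_ret/v_ext = A_cap/A_ann.

v_ret/v_ext ≈ 1.65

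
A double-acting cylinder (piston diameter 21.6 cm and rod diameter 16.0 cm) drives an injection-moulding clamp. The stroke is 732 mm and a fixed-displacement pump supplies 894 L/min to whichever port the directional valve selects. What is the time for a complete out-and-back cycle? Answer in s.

Cap-side area A_cap = π/4 × (21.6 cm)² = 366.4 cm^2
Rod-side annular area A_ann = π/4 × (21.6² − 16.0²) = 165.4 cm^2
t_ext = A_cap·L/Q = 1.800 s
t_ret = A_ann·L/Q = 0.8124 s
t_cycle = t_ext + t_ret

t ≈ 2.61 s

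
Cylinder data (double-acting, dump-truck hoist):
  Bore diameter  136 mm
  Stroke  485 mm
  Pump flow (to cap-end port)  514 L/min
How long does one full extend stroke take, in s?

t ≈ 0.822 s

Cap-side area A_cap = π/4 × (136 mm)² = 14530 mm^2
Swept volume V = A × L; t = V / Q = A·L / Q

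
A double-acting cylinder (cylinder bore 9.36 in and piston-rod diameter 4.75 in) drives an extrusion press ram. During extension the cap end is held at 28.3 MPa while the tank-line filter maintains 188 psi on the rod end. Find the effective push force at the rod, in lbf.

F ≈ 2.73e5 lbf

Cap-side area A_cap = π/4 × (9.36 in)² = 68.81 in^2
Rod-side annular area A_ann = π/4 × (9.36² − 4.75²) = 51.09 in^2
Net thrust = P_cap·A_cap − P_rod·A_ann = 2.824e5 lbf − 9605 lbf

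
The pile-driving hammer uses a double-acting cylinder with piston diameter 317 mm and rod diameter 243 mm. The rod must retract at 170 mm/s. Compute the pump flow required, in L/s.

Rod-side annular area A_ann = π/4 × (317² − 243²) = 32550 mm^2
Q = A × v

Q ≈ 5.53 L/s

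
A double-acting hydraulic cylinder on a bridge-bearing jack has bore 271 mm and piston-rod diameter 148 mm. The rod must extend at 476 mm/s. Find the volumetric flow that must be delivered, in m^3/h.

Q ≈ 98.8 m^3/h

Cap-side area A_cap = π/4 × (271 mm)² = 57680 mm^2
Q = A × v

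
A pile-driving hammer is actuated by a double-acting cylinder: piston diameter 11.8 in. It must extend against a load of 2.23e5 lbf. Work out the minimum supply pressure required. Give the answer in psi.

Cap-side area A_cap = π/4 × (11.8 in)² = 109.4 in^2
P = F / A = 2.23e5 lbf / A

P ≈ 2040 psi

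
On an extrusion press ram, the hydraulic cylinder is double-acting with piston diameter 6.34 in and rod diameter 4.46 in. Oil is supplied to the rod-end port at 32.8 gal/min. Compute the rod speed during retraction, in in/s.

v ≈ 7.92 in/s

Rod-side annular area A_ann = π/4 × (6.34² − 4.46²) = 15.95 in^2
Flow into the rod-end port fills the annular volume.
v = Q / A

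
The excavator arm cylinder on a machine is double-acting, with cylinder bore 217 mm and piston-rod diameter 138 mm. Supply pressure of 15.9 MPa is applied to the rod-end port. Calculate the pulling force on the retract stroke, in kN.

F ≈ 350 kN

Rod-side annular area A_ann = π/4 × (217² − 138²) = 22030 mm^2
On retraction the pressure acts on the annular area (bore minus rod).
F = P × A_ann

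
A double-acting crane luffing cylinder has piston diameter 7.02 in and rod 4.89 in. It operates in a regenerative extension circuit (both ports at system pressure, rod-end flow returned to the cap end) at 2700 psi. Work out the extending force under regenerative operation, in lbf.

With equal pressure on both faces, forces on the annular region cancel; the net push is pressure × rod cross-section.
Rod cross-section A_rod = π/4 × (4.89 in)² = 18.78 in^2
F = P × A_rod

F ≈ 50700 lbf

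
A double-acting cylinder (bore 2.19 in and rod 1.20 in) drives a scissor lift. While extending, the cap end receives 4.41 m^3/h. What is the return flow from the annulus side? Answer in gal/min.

Q_out ≈ 13.6 gal/min

Cap-side area A_cap = π/4 × (2.19 in)² = 3.767 in^2
Rod-side annular area A_ann = π/4 × (2.19² − 1.20²) = 2.636 in^2
Piston speed v = Q_in/A_cap; rod-end outflow Q_out = v × A_ann = Q_in × A_ann/A_cap.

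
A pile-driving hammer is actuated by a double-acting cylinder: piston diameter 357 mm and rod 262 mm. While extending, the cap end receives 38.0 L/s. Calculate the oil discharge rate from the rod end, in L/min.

Cap-side area A_cap = π/4 × (357 mm)² = 1.001e5 mm^2
Rod-side annular area A_ann = π/4 × (357² − 262²) = 46190 mm^2
Piston speed v = Q_in/A_cap; rod-end outflow Q_out = v × A_ann = Q_in × A_ann/A_cap.

Q_out ≈ 1050 L/min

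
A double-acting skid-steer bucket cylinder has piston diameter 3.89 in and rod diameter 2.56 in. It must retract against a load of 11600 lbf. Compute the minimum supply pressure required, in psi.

Rod-side annular area A_ann = π/4 × (3.89² − 2.56²) = 6.738 in^2
Retraction: pressure acts on the annular area.
P = F / A = 11600 lbf / A

P ≈ 1720 psi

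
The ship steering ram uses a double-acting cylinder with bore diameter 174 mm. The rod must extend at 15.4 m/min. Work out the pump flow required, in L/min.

Q ≈ 366 L/min

Cap-side area A_cap = π/4 × (174 mm)² = 23780 mm^2
Q = A × v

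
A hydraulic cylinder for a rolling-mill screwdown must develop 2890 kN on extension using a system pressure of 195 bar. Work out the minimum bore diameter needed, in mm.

D ≈ 434 mm

Extension force acts on the full piston face: F = P × (π/4)D².
D = √(4F / (πP)) = √(4 × 2890 kN / (π × 195 bar))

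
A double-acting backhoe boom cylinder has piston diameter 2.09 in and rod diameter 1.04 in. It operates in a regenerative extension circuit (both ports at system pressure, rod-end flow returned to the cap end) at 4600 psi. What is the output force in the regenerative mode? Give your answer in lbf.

F ≈ 3910 lbf

With equal pressure on both faces, forces on the annular region cancel; the net push is pressure × rod cross-section.
Rod cross-section A_rod = π/4 × (1.04 in)² = 0.8495 in^2
F = P × A_rod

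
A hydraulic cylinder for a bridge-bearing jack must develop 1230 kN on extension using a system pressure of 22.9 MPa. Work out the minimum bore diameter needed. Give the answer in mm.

D ≈ 262 mm

Extension force acts on the full piston face: F = P × (π/4)D².
D = √(4F / (πP)) = √(4 × 1230 kN / (π × 22.9 MPa))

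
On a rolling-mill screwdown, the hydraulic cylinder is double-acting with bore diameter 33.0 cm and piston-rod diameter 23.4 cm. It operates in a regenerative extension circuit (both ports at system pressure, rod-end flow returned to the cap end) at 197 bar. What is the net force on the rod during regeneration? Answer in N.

F ≈ 8.47e5 N

With equal pressure on both faces, forces on the annular region cancel; the net push is pressure × rod cross-section.
Rod cross-section A_rod = π/4 × (23.4 cm)² = 430.1 cm^2
F = P × A_rod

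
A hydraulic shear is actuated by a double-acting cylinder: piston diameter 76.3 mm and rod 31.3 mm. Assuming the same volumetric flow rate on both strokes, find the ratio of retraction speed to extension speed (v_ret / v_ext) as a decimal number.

Cap-side area A_cap = π/4 × (76.3 mm)² = 4572 mm^2
Rod-side annular area A_ann = π/4 × (76.3² − 31.3²) = 3803 mm^2
For equal Q, v ∝ 1/A, so v_ret/v_ext = A_cap/A_ann.

v_ret/v_ext ≈ 1.20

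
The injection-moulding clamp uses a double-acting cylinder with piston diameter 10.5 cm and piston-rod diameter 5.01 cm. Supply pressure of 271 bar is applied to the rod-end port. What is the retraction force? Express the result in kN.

F ≈ 181 kN

Rod-side annular area A_ann = π/4 × (10.5² − 5.01²) = 66.88 cm^2
On retraction the pressure acts on the annular area (bore minus rod).
F = P × A_ann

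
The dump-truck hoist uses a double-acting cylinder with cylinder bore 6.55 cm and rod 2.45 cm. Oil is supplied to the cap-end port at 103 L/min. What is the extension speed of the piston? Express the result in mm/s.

Cap-side area A_cap = π/4 × (6.55 cm)² = 33.70 cm^2
v = Q / A

v ≈ 509 mm/s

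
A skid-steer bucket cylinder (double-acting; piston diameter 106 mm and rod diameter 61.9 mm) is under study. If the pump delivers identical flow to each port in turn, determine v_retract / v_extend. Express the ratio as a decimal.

Cap-side area A_cap = π/4 × (106 mm)² = 8825 mm^2
Rod-side annular area A_ann = π/4 × (106² − 61.9²) = 5815 mm^2
For equal Q, v ∝ 1/A, so v_ret/v_ext = A_cap/A_ann.

v_ret/v_ext ≈ 1.52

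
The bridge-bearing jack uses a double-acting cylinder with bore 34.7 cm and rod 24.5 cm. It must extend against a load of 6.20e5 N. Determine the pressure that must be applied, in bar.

P ≈ 65.6 bar

Cap-side area A_cap = π/4 × (34.7 cm)² = 945.7 cm^2
P = F / A = 6.20e5 N / A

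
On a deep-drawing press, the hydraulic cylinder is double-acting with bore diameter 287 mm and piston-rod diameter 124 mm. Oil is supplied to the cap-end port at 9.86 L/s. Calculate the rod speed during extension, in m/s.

Cap-side area A_cap = π/4 × (287 mm)² = 64690 mm^2
v = Q / A

v ≈ 0.152 m/s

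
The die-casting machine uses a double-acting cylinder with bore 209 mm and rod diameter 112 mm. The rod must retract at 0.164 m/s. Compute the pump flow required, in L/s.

Rod-side annular area A_ann = π/4 × (209² − 112²) = 24450 mm^2
Q = A × v

Q ≈ 4.01 L/s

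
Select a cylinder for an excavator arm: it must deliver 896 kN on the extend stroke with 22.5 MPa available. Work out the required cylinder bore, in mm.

Extension force acts on the full piston face: F = P × (π/4)D².
D = √(4F / (πP)) = √(4 × 896 kN / (π × 22.5 MPa))

D ≈ 225 mm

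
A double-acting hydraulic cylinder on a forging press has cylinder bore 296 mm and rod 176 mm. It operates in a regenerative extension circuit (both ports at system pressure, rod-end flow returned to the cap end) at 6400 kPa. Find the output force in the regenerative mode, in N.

F ≈ 1.56e5 N

With equal pressure on both faces, forces on the annular region cancel; the net push is pressure × rod cross-section.
Rod cross-section A_rod = π/4 × (176 mm)² = 24330 mm^2
F = P × A_rod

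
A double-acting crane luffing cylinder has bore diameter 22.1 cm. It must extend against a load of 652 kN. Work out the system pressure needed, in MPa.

P ≈ 17.0 MPa

Cap-side area A_cap = π/4 × (22.1 cm)² = 383.6 cm^2
P = F / A = 652 kN / A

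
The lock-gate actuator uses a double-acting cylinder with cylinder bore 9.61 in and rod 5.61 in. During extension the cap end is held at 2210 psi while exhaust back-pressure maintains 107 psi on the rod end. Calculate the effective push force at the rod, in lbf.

F ≈ 1.55e5 lbf

Cap-side area A_cap = π/4 × (9.61 in)² = 72.53 in^2
Rod-side annular area A_ann = π/4 × (9.61² − 5.61²) = 47.82 in^2
Net thrust = P_cap·A_cap − P_rod·A_ann = 1.603e5 lbf − 5116 lbf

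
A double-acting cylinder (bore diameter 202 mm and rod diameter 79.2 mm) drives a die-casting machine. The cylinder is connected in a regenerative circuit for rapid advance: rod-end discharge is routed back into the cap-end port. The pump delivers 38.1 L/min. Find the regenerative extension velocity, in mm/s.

v ≈ 129 mm/s

In regeneration the rod-end outflow joins the pump flow into the cap end, so the net volume the pump must supply per unit advance equals the rod cross-section area.
Rod cross-section A_rod = π/4 × (79.2 mm)² = 4927 mm^2
v = Q_pump / A_rod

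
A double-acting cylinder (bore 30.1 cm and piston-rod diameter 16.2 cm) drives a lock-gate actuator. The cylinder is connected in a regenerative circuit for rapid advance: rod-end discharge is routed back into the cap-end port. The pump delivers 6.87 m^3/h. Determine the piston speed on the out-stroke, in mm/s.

v ≈ 92.6 mm/s

In regeneration the rod-end outflow joins the pump flow into the cap end, so the net volume the pump must supply per unit advance equals the rod cross-section area.
Rod cross-section A_rod = π/4 × (16.2 cm)² = 206.1 cm^2
v = Q_pump / A_rod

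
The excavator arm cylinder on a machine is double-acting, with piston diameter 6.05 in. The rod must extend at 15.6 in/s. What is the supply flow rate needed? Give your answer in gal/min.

Cap-side area A_cap = π/4 × (6.05 in)² = 28.75 in^2
Q = A × v

Q ≈ 116 gal/min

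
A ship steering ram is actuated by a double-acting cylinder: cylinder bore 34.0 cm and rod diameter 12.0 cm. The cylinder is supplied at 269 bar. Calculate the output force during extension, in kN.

F ≈ 2440 kN

Cap-side area A_cap = π/4 × (34.0 cm)² = 907.9 cm^2
F = P × A_cap = 269 bar × A_cap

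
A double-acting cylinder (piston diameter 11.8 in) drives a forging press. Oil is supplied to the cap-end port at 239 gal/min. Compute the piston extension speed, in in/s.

v ≈ 8.41 in/s

Cap-side area A_cap = π/4 × (11.8 in)² = 109.4 in^2
v = Q / A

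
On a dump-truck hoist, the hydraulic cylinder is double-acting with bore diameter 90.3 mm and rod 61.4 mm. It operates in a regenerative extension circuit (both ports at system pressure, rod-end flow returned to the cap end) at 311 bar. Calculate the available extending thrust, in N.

F ≈ 92100 N

With equal pressure on both faces, forces on the annular region cancel; the net push is pressure × rod cross-section.
Rod cross-section A_rod = π/4 × (61.4 mm)² = 2961 mm^2
F = P × A_rod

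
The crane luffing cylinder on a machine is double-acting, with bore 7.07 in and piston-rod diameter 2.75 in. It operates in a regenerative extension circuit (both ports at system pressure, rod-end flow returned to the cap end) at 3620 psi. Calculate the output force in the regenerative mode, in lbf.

F ≈ 21500 lbf

With equal pressure on both faces, forces on the annular region cancel; the net push is pressure × rod cross-section.
Rod cross-section A_rod = π/4 × (2.75 in)² = 5.940 in^2
F = P × A_rod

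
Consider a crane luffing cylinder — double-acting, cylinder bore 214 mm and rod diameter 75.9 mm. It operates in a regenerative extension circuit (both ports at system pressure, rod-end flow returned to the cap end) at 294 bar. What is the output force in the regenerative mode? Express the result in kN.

F ≈ 133 kN

With equal pressure on both faces, forces on the annular region cancel; the net push is pressure × rod cross-section.
Rod cross-section A_rod = π/4 × (75.9 mm)² = 4525 mm^2
F = P × A_rod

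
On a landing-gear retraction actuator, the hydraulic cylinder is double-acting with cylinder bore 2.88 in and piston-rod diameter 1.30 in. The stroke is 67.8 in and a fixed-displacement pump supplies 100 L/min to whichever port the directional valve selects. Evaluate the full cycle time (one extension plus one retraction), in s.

Cap-side area A_cap = π/4 × (2.88 in)² = 6.514 in^2
Rod-side annular area A_ann = π/4 × (2.88² − 1.30²) = 5.187 in^2
t_ext = A_cap·L/Q = 4.343 s
t_ret = A_ann·L/Q = 3.458 s
t_cycle = t_ext + t_ret

t ≈ 7.80 s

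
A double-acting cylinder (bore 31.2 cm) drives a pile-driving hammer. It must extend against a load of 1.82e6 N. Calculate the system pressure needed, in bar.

P ≈ 238 bar

Cap-side area A_cap = π/4 × (31.2 cm)² = 764.5 cm^2
P = F / A = 1.82e6 N / A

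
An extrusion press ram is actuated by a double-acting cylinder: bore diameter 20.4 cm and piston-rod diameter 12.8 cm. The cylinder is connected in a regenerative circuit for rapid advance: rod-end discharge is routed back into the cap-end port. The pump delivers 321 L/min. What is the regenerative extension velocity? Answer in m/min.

In regeneration the rod-end outflow joins the pump flow into the cap end, so the net volume the pump must supply per unit advance equals the rod cross-section area.
Rod cross-section A_rod = π/4 × (12.8 cm)² = 128.7 cm^2
v = Q_pump / A_rod

v ≈ 24.9 m/min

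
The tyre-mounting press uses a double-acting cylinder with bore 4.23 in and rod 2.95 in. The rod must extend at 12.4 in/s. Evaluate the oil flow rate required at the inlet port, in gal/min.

Cap-side area A_cap = π/4 × (4.23 in)² = 14.05 in^2
Q = A × v

Q ≈ 45.3 gal/min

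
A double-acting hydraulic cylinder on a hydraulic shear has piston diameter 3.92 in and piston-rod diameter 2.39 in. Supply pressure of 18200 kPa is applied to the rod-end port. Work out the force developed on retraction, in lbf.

Rod-side annular area A_ann = π/4 × (3.92² − 2.39²) = 7.582 in^2
On retraction the pressure acts on the annular area (bore minus rod).
F = P × A_ann

F ≈ 20000 lbf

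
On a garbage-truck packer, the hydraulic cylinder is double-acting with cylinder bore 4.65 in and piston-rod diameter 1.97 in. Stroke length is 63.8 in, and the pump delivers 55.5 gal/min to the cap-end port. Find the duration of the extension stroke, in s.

Cap-side area A_cap = π/4 × (4.65 in)² = 16.98 in^2
Swept volume V = A × L; t = V / Q = A·L / Q

t ≈ 5.07 s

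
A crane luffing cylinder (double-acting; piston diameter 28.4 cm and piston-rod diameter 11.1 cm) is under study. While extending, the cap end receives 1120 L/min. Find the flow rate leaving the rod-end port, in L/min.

Q_out ≈ 949 L/min

Cap-side area A_cap = π/4 × (28.4 cm)² = 633.5 cm^2
Rod-side annular area A_ann = π/4 × (28.4² − 11.1²) = 536.7 cm^2
Piston speed v = Q_in/A_cap; rod-end outflow Q_out = v × A_ann = Q_in × A_ann/A_cap.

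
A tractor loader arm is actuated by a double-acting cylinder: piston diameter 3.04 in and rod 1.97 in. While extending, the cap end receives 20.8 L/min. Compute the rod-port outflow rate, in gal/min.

Cap-side area A_cap = π/4 × (3.04 in)² = 7.258 in^2
Rod-side annular area A_ann = π/4 × (3.04² − 1.97²) = 4.210 in^2
Piston speed v = Q_in/A_cap; rod-end outflow Q_out = v × A_ann = Q_in × A_ann/A_cap.

Q_out ≈ 3.19 gal/min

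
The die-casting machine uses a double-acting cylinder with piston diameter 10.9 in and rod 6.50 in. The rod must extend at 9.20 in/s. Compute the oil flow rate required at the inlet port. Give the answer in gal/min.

Q ≈ 223 gal/min

Cap-side area A_cap = π/4 × (10.9 in)² = 93.31 in^2
Q = A × v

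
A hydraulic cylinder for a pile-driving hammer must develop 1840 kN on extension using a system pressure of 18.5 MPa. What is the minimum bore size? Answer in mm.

Extension force acts on the full piston face: F = P × (π/4)D².
D = √(4F / (πP)) = √(4 × 1840 kN / (π × 18.5 MPa))

D ≈ 356 mm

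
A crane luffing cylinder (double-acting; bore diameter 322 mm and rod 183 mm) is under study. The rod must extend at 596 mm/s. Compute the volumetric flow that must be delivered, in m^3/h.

Cap-side area A_cap = π/4 × (322 mm)² = 81430 mm^2
Q = A × v

Q ≈ 175 m^3/h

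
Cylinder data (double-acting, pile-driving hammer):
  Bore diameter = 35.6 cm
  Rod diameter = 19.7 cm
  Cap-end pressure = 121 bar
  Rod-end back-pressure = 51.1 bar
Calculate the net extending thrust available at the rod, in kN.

F ≈ 852 kN

Cap-side area A_cap = π/4 × (35.6 cm)² = 995.4 cm^2
Rod-side annular area A_ann = π/4 × (35.6² − 19.7²) = 690.6 cm^2
Net thrust = P_cap·A_cap − P_rod·A_ann = 1204 kN − 352.9 kN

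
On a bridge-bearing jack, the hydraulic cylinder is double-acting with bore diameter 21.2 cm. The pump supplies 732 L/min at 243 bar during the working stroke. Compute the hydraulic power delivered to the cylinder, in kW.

W ≈ 296 kW

Hydraulic power = P × Q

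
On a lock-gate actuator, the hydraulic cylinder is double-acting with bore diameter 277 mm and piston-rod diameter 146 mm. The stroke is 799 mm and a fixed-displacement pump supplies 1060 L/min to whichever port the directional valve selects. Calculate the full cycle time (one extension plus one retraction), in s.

Cap-side area A_cap = π/4 × (277 mm)² = 60260 mm^2
Rod-side annular area A_ann = π/4 × (277² − 146²) = 43520 mm^2
t_ext = A_cap·L/Q = 2.725 s
t_ret = A_ann·L/Q = 1.968 s
t_cycle = t_ext + t_ret

t ≈ 4.69 s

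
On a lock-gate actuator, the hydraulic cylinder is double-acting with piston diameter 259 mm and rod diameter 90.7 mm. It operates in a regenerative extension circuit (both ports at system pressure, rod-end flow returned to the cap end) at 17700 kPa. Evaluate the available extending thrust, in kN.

F ≈ 114 kN

With equal pressure on both faces, forces on the annular region cancel; the net push is pressure × rod cross-section.
Rod cross-section A_rod = π/4 × (90.7 mm)² = 6461 mm^2
F = P × A_rod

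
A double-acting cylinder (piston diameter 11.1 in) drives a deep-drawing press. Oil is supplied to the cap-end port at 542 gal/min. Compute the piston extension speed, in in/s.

Cap-side area A_cap = π/4 × (11.1 in)² = 96.77 in^2
v = Q / A

v ≈ 21.6 in/s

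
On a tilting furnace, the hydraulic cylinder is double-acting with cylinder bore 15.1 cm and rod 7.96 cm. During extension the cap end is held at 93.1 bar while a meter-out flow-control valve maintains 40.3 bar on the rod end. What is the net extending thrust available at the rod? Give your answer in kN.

F ≈ 115 kN

Cap-side area A_cap = π/4 × (15.1 cm)² = 179.1 cm^2
Rod-side annular area A_ann = π/4 × (15.1² − 7.96²) = 129.3 cm^2
Net thrust = P_cap·A_cap − P_rod·A_ann = 166.7 kN − 52.11 kN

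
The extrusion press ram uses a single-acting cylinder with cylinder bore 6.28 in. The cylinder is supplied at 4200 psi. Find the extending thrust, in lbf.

Cap-side area A_cap = π/4 × (6.28 in)² = 30.97 in^2
F = P × A_cap = 4200 psi × A_cap

F ≈ 1.30e5 lbf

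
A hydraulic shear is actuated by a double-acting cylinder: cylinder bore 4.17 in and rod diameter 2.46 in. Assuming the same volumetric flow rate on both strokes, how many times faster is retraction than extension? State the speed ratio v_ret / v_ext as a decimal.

Cap-side area A_cap = π/4 × (4.17 in)² = 13.66 in^2
Rod-side annular area A_ann = π/4 × (4.17² − 2.46²) = 8.904 in^2
For equal Q, v ∝ 1/A, so v_ret/v_ext = A_cap/A_ann.

v_ret/v_ext ≈ 1.53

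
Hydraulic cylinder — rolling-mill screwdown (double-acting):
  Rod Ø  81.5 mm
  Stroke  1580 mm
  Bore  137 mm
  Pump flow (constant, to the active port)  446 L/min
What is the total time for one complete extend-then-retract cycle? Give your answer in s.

t ≈ 5.16 s

Cap-side area A_cap = π/4 × (137 mm)² = 14740 mm^2
Rod-side annular area A_ann = π/4 × (137² − 81.5²) = 9524 mm^2
t_ext = A_cap·L/Q = 3.133 s
t_ret = A_ann·L/Q = 2.024 s
t_cycle = t_ext + t_ret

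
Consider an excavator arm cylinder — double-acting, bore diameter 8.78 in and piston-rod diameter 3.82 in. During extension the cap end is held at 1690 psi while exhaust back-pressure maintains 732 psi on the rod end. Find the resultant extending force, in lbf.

Cap-side area A_cap = π/4 × (8.78 in)² = 60.55 in^2
Rod-side annular area A_ann = π/4 × (8.78² − 3.82²) = 49.08 in^2
Net thrust = P_cap·A_cap − P_rod·A_ann = 1.023e5 lbf − 35930 lbf

F ≈ 66400 lbf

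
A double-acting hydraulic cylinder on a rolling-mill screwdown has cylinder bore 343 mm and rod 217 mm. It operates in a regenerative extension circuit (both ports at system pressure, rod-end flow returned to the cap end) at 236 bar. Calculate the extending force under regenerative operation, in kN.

F ≈ 873 kN

With equal pressure on both faces, forces on the annular region cancel; the net push is pressure × rod cross-section.
Rod cross-section A_rod = π/4 × (217 mm)² = 36980 mm^2
F = P × A_rod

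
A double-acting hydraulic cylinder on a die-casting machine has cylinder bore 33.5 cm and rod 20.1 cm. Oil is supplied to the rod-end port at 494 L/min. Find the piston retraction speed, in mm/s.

Rod-side annular area A_ann = π/4 × (33.5² − 20.1²) = 564.1 cm^2
Flow into the rod-end port fills the annular volume.
v = Q / A

v ≈ 146 mm/s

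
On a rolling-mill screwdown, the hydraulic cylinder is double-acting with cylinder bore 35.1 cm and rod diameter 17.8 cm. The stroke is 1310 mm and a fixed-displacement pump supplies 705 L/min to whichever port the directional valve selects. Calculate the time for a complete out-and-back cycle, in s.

Cap-side area A_cap = π/4 × (35.1 cm)² = 967.6 cm^2
Rod-side annular area A_ann = π/4 × (35.1² − 17.8²) = 718.8 cm^2
t_ext = A_cap·L/Q = 10.79 s
t_ret = A_ann·L/Q = 8.014 s
t_cycle = t_ext + t_ret

t ≈ 18.8 s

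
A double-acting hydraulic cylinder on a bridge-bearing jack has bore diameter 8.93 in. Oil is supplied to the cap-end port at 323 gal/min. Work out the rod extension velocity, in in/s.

Cap-side area A_cap = π/4 × (8.93 in)² = 62.63 in^2
v = Q / A

v ≈ 19.9 in/s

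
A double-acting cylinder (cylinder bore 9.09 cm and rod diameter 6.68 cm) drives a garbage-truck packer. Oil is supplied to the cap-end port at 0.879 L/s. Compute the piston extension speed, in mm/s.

Cap-side area A_cap = π/4 × (9.09 cm)² = 64.90 cm^2
v = Q / A

v ≈ 135 mm/s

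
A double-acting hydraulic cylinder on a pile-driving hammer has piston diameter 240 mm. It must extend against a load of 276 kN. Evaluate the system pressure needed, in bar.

P ≈ 61.0 bar

Cap-side area A_cap = π/4 × (240 mm)² = 45240 mm^2
P = F / A = 276 kN / A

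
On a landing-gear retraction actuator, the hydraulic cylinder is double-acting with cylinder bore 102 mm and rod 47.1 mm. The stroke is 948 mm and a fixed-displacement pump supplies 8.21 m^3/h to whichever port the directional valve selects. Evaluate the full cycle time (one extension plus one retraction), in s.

Cap-side area A_cap = π/4 × (102 mm)² = 8171 mm^2
Rod-side annular area A_ann = π/4 × (102² − 47.1²) = 6429 mm^2
t_ext = A_cap·L/Q = 3.397 s
t_ret = A_ann·L/Q = 2.672 s
t_cycle = t_ext + t_ret

t ≈ 6.07 s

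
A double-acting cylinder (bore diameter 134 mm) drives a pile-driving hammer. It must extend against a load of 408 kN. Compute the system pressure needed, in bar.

P ≈ 289 bar

Cap-side area A_cap = π/4 × (134 mm)² = 14100 mm^2
P = F / A = 408 kN / A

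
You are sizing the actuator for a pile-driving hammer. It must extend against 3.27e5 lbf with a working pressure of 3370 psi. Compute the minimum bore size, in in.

D ≈ 11.1 in

Extension force acts on the full piston face: F = P × (π/4)D².
D = √(4F / (πP)) = √(4 × 3.27e5 lbf / (π × 3370 psi))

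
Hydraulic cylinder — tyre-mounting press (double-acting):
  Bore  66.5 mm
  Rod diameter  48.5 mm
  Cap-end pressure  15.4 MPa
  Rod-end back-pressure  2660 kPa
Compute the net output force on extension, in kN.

Cap-side area A_cap = π/4 × (66.5 mm)² = 3473 mm^2
Rod-side annular area A_ann = π/4 × (66.5² − 48.5²) = 1626 mm^2
Net thrust = P_cap·A_cap − P_rod·A_ann = 53.49 kN − 4.325 kN

F ≈ 49.2 kN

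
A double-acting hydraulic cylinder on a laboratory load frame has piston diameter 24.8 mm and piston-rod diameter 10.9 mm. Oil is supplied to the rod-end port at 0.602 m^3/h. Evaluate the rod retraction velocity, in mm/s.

v ≈ 429 mm/s

Rod-side annular area A_ann = π/4 × (24.8² − 10.9²) = 389.7 mm^2
Flow into the rod-end port fills the annular volume.
v = Q / A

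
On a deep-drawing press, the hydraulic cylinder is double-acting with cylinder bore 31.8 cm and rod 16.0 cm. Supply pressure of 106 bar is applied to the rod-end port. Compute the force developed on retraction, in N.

Rod-side annular area A_ann = π/4 × (31.8² − 16.0²) = 593.2 cm^2
On retraction the pressure acts on the annular area (bore minus rod).
F = P × A_ann

F ≈ 6.29e5 N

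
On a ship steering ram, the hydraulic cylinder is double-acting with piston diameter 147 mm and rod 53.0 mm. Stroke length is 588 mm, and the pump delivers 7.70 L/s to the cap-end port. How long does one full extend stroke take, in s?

t ≈ 1.30 s

Cap-side area A_cap = π/4 × (147 mm)² = 16970 mm^2
Swept volume V = A × L; t = V / Q = A·L / Q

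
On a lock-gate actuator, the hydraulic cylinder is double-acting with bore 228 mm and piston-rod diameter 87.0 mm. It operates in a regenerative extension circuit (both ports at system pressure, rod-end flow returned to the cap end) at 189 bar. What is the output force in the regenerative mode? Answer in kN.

F ≈ 112 kN

With equal pressure on both faces, forces on the annular region cancel; the net push is pressure × rod cross-section.
Rod cross-section A_rod = π/4 × (87.0 mm)² = 5945 mm^2
F = P × A_rod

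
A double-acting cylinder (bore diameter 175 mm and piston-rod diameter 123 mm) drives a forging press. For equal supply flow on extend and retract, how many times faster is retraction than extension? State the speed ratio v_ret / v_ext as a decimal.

Cap-side area A_cap = π/4 × (175 mm)² = 24050 mm^2
Rod-side annular area A_ann = π/4 × (175² − 123²) = 12170 mm^2
For equal Q, v ∝ 1/A, so v_ret/v_ext = A_cap/A_ann.

v_ret/v_ext ≈ 1.98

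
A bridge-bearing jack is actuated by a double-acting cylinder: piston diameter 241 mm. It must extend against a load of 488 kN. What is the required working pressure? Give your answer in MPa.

P ≈ 10.7 MPa

Cap-side area A_cap = π/4 × (241 mm)² = 45620 mm^2
P = F / A = 488 kN / A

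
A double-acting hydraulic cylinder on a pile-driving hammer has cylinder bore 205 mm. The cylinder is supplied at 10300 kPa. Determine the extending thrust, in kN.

F ≈ 340 kN

Cap-side area A_cap = π/4 × (205 mm)² = 33010 mm^2
F = P × A_cap = 10300 kPa × A_cap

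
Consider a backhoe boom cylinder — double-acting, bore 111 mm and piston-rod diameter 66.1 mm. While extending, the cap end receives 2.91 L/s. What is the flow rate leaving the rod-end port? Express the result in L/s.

Q_out ≈ 1.88 L/s

Cap-side area A_cap = π/4 × (111 mm)² = 9677 mm^2
Rod-side annular area A_ann = π/4 × (111² − 66.1²) = 6245 mm^2
Piston speed v = Q_in/A_cap; rod-end outflow Q_out = v × A_ann = Q_in × A_ann/A_cap.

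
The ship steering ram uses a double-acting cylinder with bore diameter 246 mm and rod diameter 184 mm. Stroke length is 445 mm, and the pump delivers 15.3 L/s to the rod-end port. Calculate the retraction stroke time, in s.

Rod-side annular area A_ann = π/4 × (246² − 184²) = 20940 mm^2
Swept volume V = A × L; t = V / Q = A·L / Q

t ≈ 0.609 s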